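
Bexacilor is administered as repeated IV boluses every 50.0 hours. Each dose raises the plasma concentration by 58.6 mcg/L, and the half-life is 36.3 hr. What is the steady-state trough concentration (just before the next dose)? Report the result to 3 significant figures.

k = ln 2 / 36.3 = 0.01909 hr⁻¹
Fraction remaining after one interval: e^(−kτ) = e^(−0.01909 × 50.0) = 0.3849
R = 1 / (1 − 0.3849) = 1.626
Css,max = 58.6 × 1.626 = 95.27 mcg/L
Css,min = Css,max × e^(−kτ) = 95.27 × 0.3849 ≈ 36.7 mcg/L

36.7 mcg/L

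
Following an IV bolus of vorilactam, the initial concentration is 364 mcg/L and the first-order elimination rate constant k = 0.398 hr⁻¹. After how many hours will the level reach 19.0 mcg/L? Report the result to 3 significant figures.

C(t) = C₀ e^(−kt)  ⇒  t = ln(C₀/C) / k
t = ln(364/19.0) / 0.3980 = 2.953 / 0.3980 ≈ 7.42 hours

7.42 hours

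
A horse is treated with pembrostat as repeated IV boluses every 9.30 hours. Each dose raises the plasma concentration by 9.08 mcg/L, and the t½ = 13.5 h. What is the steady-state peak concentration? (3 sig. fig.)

23.9 mcg/L

k = ln 2 / 13.5 = 0.05134 h⁻¹
Fraction remaining after one interval: e^(−kτ) = e^(−0.05134 × 9.30) = 0.6203
R = 1 / (1 − 0.6203) = 2.634
Css,max = 9.08 × 2.634 ≈ 23.9 mcg/L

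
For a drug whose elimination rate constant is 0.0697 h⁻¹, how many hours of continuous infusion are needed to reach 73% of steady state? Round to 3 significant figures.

18.8 hours

f = 1 − e^(−kt)  ⇒  t = −ln(1 − f) / k
t = −ln(1 − 0.73) / 0.06970 = 1.309 / 0.06970 ≈ 18.8 hours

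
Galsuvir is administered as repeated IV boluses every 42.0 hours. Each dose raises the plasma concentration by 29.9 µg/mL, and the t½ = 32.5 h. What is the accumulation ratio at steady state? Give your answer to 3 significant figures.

k = ln 2 / 32.5 = 0.02133 h⁻¹
Fraction remaining after one interval: e^(−kτ) = e^(−0.02133 × 42.0) = 0.4083
R = 1 / (1 − 0.4083) = 1 / 0.5917 ≈ 1.69

1.69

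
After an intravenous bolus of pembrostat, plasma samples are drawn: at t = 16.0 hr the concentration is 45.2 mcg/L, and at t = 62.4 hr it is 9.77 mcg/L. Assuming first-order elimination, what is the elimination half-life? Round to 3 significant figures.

21.0 hours

k = ln(C₁/C₂) / (t₂ − t₁) = ln(45.2/9.77) / (62.4 − 16.0)
  = 1.532 / 46.40 = 0.03301 hr⁻¹
t½ = ln 2 / k = ln 2 / 0.03301 ≈ 21.0 hours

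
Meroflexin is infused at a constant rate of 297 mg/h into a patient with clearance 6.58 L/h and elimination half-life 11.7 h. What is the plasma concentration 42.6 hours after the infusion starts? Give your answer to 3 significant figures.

Css = rate / CL = 297 / 6.58 = 45.14 mg/L
k = ln 2 / 11.7 = 0.05924 h⁻¹
C(t) = Css (1 − e^(−kt)) = 45.14 × (1 − e^(−2.524)) = 45.14 × 0.9198 ≈ 41.5 mg/L

41.5 mg/L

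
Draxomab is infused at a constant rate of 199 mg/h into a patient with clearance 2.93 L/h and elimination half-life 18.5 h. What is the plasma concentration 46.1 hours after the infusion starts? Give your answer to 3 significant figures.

Css = rate / CL = 199 / 2.93 = 67.92 mg/L
k = ln 2 / 18.5 = 0.03747 h⁻¹
C(t) = Css (1 − e^(−kt)) = 67.92 × (1 − e^(−1.727)) = 67.92 × 0.8222 ≈ 55.8 mg/L

55.8 mg/L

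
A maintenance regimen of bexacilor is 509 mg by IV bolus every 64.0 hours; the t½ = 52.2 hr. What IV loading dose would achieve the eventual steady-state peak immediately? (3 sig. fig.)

k = ln 2 / 52.2 = 0.01328 hr⁻¹
Accumulation ratio R = 1 / (1 − e^(−kτ)) = 1 / (1 − e^(−0.01328×64.0)) = 1 / (1 − 0.4275) = 1.747
Loading dose = maintenance dose × R = 509 × 1.747 ≈ 889 mg

889 mg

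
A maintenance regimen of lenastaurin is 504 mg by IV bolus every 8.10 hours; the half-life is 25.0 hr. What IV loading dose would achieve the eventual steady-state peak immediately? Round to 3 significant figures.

2510 mg

k = ln 2 / 25.0 = 0.02773 hr⁻¹
Accumulation ratio R = 1 / (1 − e^(−kτ)) = 1 / (1 − e^(−0.02773×8.10)) = 1 / (1 − 0.7989) = 4.971
Loading dose = maintenance dose × R = 504 × 4.971 ≈ 2510 mg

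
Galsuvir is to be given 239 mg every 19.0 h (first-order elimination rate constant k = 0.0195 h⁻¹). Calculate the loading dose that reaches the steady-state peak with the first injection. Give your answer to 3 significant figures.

772 mg

Accumulation ratio R = 1 / (1 − e^(−kτ)) = 1 / (1 − e^(−0.01950×19.0)) = 1 / (1 − 0.6904) = 3.230
Loading dose = maintenance dose × R = 239 × 3.230 ≈ 772 mg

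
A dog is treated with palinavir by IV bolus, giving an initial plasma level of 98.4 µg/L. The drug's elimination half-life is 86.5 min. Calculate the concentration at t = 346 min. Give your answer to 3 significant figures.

k = ln 2 / 86.5 = 0.008013 min⁻¹
C(t) = C₀ e^(−kt) = 98.4 × e^(−0.008013 × 346) = 98.4 × e^(−2.773) = 98.4 × 0.06250 ≈ 6.15 µg/L

6.15 µg/L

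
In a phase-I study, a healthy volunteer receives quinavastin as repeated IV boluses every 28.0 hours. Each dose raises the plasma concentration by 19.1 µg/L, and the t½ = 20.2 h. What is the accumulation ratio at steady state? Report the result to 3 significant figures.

1.62

k = ln 2 / 20.2 = 0.03431 h⁻¹
Fraction remaining after one interval: e^(−kτ) = e^(−0.03431 × 28.0) = 0.3826
R = 1 / (1 − 0.3826) = 1 / 0.6174 ≈ 1.62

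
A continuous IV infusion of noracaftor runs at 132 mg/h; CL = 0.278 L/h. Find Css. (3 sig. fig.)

Css = infusion rate / CL = 132 / 0.278 ≈ 475 mg/L

475 mg/L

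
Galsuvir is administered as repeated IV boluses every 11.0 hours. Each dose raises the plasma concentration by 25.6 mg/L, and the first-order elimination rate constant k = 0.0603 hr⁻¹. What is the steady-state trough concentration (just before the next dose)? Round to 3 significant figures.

Fraction remaining after one interval: e^(−kτ) = e^(−0.06030 × 11.0) = 0.5151
R = 1 / (1 − 0.5151) = 2.062
Css,max = 25.6 × 2.062 = 52.80 mg/L
Css,min = Css,max × e^(−kτ) = 52.80 × 0.5151 ≈ 27.2 mg/L

27.2 mg/L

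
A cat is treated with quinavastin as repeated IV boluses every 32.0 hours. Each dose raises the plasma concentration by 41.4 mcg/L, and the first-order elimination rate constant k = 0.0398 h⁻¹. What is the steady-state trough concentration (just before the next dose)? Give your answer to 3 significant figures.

Fraction remaining after one interval: e^(−kτ) = e^(−0.03980 × 32.0) = 0.2798
R = 1 / (1 − 0.2798) = 1.389
Css,max = 41.4 × 1.389 = 57.49 mcg/L
Css,min = Css,max × e^(−kτ) = 57.49 × 0.2798 ≈ 16.1 mcg/L

16.1 mcg/L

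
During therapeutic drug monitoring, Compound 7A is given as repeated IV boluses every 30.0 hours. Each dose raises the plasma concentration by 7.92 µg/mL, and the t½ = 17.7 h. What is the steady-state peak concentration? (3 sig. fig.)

11.5 µg/mL

k = ln 2 / 17.7 = 0.03916 h⁻¹
Fraction remaining after one interval: e^(−kτ) = e^(−0.03916 × 30.0) = 0.3089
R = 1 / (1 − 0.3089) = 1.447
Css,max = 7.92 × 1.447 ≈ 11.5 µg/mL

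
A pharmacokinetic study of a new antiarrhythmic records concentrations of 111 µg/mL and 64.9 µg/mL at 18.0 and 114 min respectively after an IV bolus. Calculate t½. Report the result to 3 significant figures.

124 minutes

k = ln(C₁/C₂) / (t₂ − t₁) = ln(111/64.9) / (114 − 18.0)
  = 0.5367 / 96.00 = 0.005590 min⁻¹
t½ = ln 2 / k = ln 2 / 0.005590 ≈ 124 minutes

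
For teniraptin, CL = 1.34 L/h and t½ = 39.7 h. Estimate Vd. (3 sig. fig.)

k = ln 2 / t½ = ln 2 / 39.7 = 0.01746 h⁻¹
V = CL / k = 1.34 / 0.01746 ≈ 76.7 L

76.7 L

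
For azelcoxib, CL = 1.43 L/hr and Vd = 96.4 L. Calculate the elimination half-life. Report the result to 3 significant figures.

k = CL / V = 1.43 / 96.4 = 0.01483 hr⁻¹
t½ = ln 2 / k = ln 2 / 0.01483 ≈ 46.7 hours

46.7 hours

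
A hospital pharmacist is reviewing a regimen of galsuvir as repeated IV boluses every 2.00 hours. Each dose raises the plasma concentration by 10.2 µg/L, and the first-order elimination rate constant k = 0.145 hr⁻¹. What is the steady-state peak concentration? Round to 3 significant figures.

Fraction remaining after one interval: e^(−kτ) = e^(−0.1450 × 2.00) = 0.7483
R = 1 / (1 − 0.7483) = 3.972
Css,max = 10.2 × 3.972 ≈ 40.5 µg/L

40.5 µg/L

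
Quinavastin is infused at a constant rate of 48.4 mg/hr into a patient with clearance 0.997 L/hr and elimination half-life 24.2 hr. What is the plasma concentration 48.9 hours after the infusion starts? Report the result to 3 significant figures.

Css = rate / CL = 48.4 / 0.997 = 48.55 µg/mL
k = ln 2 / 24.2 = 0.02864 hr⁻¹
C(t) = Css (1 − e^(−kt)) = 48.55 × (1 − e^(−1.401)) = 48.55 × 0.7536 ≈ 36.6 µg/mL

36.6 µg/mL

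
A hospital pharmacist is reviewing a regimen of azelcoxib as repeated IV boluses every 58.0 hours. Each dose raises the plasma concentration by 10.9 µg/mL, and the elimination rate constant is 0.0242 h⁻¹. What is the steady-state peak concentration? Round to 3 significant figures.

14.5 µg/mL

Fraction remaining after one interval: e^(−kτ) = e^(−0.02420 × 58.0) = 0.2457
R = 1 / (1 − 0.2457) = 1.326
Css,max = 10.9 × 1.326 ≈ 14.5 µg/mL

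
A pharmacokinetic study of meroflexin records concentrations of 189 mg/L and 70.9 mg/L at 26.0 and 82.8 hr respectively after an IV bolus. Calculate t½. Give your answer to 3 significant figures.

40.2 hours

k = ln(C₁/C₂) / (t₂ − t₁) = ln(189/70.9) / (82.8 − 26.0)
  = 0.9805 / 56.80 = 0.01726 hr⁻¹
t½ = ln 2 / k = ln 2 / 0.01726 ≈ 40.2 hours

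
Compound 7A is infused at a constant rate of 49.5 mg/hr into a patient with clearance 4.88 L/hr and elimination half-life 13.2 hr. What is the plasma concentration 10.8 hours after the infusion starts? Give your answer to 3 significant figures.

Css = rate / CL = 49.5 / 4.88 = 10.14 µg/mL
k = ln 2 / 13.2 = 0.05251 hr⁻¹
C(t) = Css (1 − e^(−kt)) = 10.14 × (1 − e^(−0.5671)) = 10.14 × 0.4328 ≈ 4.39 µg/mL

4.39 µg/mL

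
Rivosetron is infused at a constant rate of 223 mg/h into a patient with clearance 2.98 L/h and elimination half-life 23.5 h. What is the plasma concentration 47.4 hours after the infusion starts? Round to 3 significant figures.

Css = rate / CL = 223 / 2.98 = 74.83 mg/L
k = ln 2 / 23.5 = 0.02950 h⁻¹
C(t) = Css (1 − e^(−kt)) = 74.83 × (1 − e^(−1.398)) = 74.83 × 0.7529 ≈ 56.3 mg/L

56.3 mg/L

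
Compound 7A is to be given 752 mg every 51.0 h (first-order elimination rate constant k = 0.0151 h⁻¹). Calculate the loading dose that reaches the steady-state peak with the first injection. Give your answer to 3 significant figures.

Accumulation ratio R = 1 / (1 − e^(−kτ)) = 1 / (1 − e^(−0.01510×51.0)) = 1 / (1 − 0.4630) = 1.862
Loading dose = maintenance dose × R = 752 × 1.862 ≈ 1400 mg

1400 mg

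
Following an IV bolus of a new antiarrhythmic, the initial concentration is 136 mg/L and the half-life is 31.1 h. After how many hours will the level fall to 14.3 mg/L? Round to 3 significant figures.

101 hours

k = ln 2 / 31.1 = 0.02229 h⁻¹
C(t) = C₀ e^(−kt)  ⇒  t = ln(C₀/C) / k
t = ln(136/14.3) / 0.02229 = 2.252 / 0.02229 ≈ 101 hours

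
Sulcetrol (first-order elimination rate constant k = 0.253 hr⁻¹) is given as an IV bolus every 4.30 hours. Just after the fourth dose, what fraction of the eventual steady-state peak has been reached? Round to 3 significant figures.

0.987

f_n = 1 − e^(−nkτ) = 1 − e^(−4 × 0.2530 × 4.30) = 1 − e^(−4.352) = 1 − 0.01289 ≈ 0.987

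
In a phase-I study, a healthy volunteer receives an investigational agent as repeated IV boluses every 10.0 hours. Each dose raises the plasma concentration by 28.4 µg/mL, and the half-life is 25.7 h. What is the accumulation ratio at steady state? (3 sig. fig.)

k = ln 2 / 25.7 = 0.02697 h⁻¹
Fraction remaining after one interval: e^(−kτ) = e^(−0.02697 × 10.0) = 0.7636
R = 1 / (1 − 0.7636) = 1 / 0.2364 ≈ 4.23

4.23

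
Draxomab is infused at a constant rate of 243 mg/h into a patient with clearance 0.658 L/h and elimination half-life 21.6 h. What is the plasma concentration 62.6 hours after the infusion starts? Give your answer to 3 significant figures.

320 mg/L

Css = rate / CL = 243 / 0.658 = 369.3 mg/L
k = ln 2 / 21.6 = 0.03209 h⁻¹
C(t) = Css (1 − e^(−kt)) = 369.3 × (1 − e^(−2.009)) = 369.3 × 0.8659 ≈ 320 mg/L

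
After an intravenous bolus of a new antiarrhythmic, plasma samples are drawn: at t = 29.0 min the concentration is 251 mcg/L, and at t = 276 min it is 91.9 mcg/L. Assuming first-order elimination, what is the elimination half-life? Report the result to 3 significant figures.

k = ln(C₁/C₂) / (t₂ − t₁) = ln(251/91.9) / (276 − 29.0)
  = 1.005 / 247.0 = 0.004068 min⁻¹
t½ = ln 2 / k = ln 2 / 0.004068 ≈ 170 minutes

170 minutes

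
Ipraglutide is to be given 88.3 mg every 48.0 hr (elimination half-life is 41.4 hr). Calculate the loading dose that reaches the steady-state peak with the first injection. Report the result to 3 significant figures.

160 mg

k = ln 2 / 41.4 = 0.01674 hr⁻¹
Accumulation ratio R = 1 / (1 − e^(−kτ)) = 1 / (1 − e^(−0.01674×48.0)) = 1 / (1 − 0.4477) = 1.811
Loading dose = maintenance dose × R = 88.3 × 1.811 ≈ 160 mg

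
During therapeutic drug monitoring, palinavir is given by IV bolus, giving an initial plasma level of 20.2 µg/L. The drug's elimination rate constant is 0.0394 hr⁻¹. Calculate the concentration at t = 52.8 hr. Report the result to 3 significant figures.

2.52 µg/L

C(t) = C₀ e^(−kt) = 20.2 × e^(−0.03940 × 52.8) = 20.2 × e^(−2.080) = 20.2 × 0.1249 ≈ 2.52 µg/L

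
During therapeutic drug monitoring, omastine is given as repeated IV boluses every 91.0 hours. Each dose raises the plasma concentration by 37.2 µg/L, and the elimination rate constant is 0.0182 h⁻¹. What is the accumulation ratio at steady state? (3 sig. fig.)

Fraction remaining after one interval: e^(−kτ) = e^(−0.01820 × 91.0) = 0.1909
R = 1 / (1 − 0.1909) = 1 / 0.8091 ≈ 1.24

1.24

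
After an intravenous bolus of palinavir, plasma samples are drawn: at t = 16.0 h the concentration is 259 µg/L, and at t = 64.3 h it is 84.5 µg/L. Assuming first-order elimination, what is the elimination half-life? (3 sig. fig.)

k = ln(C₁/C₂) / (t₂ − t₁) = ln(259/84.5) / (64.3 − 16.0)
  = 1.120 / 48.30 = 0.02319 h⁻¹
t½ = ln 2 / k = ln 2 / 0.02319 ≈ 29.9 hours

29.9 hours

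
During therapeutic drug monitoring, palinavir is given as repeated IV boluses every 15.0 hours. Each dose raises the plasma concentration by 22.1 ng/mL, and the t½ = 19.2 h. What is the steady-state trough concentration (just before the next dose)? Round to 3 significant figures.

30.8 ng/mL

k = ln 2 / 19.2 = 0.03610 h⁻¹
Fraction remaining after one interval: e^(−kτ) = e^(−0.03610 × 15.0) = 0.5819
R = 1 / (1 − 0.5819) = 2.392
Css,max = 22.1 × 2.392 = 52.85 ng/mL
Css,min = Css,max × e^(−kτ) = 52.85 × 0.5819 ≈ 30.8 ng/mL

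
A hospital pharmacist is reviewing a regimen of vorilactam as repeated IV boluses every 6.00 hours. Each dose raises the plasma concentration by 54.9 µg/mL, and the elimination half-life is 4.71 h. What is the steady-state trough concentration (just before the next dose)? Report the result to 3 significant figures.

k = ln 2 / 4.71 = 0.1472 h⁻¹
Fraction remaining after one interval: e^(−kτ) = e^(−0.1472 × 6.00) = 0.4135
R = 1 / (1 − 0.4135) = 1.705
Css,max = 54.9 × 1.705 = 93.61 µg/mL
Css,min = Css,max × e^(−kτ) = 93.61 × 0.4135 ≈ 38.7 µg/mL

38.7 µg/mL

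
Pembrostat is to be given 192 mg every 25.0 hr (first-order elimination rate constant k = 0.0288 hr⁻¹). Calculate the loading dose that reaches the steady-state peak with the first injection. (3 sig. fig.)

374 mg

Accumulation ratio R = 1 / (1 − e^(−kτ)) = 1 / (1 − e^(−0.02880×25.0)) = 1 / (1 − 0.4868) = 1.948
Loading dose = maintenance dose × R = 192 × 1.948 ≈ 374 mg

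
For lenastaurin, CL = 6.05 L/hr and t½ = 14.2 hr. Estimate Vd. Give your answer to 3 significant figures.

124 L

k = ln 2 / t½ = ln 2 / 14.2 = 0.04881 hr⁻¹
V = CL / k = 6.05 / 0.04881 ≈ 124 L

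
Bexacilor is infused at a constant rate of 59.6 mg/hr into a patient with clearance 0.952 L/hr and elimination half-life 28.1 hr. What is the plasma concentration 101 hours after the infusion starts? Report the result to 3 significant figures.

Css = rate / CL = 59.6 / 0.952 = 62.61 µg/mL
k = ln 2 / 28.1 = 0.02467 hr⁻¹
C(t) = Css (1 − e^(−kt)) = 62.61 × (1 − e^(−2.491)) = 62.61 × 0.9172 ≈ 57.4 µg/mL

57.4 µg/mL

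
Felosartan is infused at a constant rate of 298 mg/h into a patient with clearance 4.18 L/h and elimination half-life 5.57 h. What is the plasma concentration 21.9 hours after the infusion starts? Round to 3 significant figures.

66.6 mg/L

Css = rate / CL = 298 / 4.18 = 71.29 mg/L
k = ln 2 / 5.57 = 0.1244 h⁻¹
C(t) = Css (1 − e^(−kt)) = 71.29 × (1 − e^(−2.725)) = 71.29 × 0.9345 ≈ 66.6 mg/L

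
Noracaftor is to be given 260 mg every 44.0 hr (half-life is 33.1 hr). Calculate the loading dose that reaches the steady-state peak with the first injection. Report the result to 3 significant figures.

432 mg

k = ln 2 / 33.1 = 0.02094 hr⁻¹
Accumulation ratio R = 1 / (1 − e^(−kτ)) = 1 / (1 − e^(−0.02094×44.0)) = 1 / (1 − 0.3980) = 1.661
Loading dose = maintenance dose × R = 260 × 1.661 ≈ 432 mg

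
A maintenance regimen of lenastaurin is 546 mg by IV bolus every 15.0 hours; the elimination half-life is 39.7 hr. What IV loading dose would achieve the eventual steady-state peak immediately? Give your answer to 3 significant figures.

2370 mg

k = ln 2 / 39.7 = 0.01746 hr⁻¹
Accumulation ratio R = 1 / (1 − e^(−kτ)) = 1 / (1 − e^(−0.01746×15.0)) = 1 / (1 − 0.7696) = 4.340
Loading dose = maintenance dose × R = 546 × 4.340 ≈ 2370 mg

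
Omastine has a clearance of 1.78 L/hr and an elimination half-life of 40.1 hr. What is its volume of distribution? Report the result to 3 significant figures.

k = ln 2 / t½ = ln 2 / 40.1 = 0.01729 hr⁻¹
V = CL / k = 1.78 / 0.01729 ≈ 103 L

103 L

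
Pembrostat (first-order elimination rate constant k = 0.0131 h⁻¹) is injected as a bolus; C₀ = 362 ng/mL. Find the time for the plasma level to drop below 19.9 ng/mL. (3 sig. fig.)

C(t) = C₀ e^(−kt)  ⇒  t = ln(C₀/C) / k
t = ln(362/19.9) / 0.01310 = 2.901 / 0.01310 ≈ 221 hours

221 hours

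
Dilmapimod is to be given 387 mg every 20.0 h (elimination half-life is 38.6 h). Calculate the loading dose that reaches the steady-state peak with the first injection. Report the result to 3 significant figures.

1280 mg

k = ln 2 / 38.6 = 0.01796 h⁻¹
Accumulation ratio R = 1 / (1 − e^(−kτ)) = 1 / (1 − e^(−0.01796×20.0)) = 1 / (1 − 0.6983) = 3.314
Loading dose = maintenance dose × R = 387 × 3.314 ≈ 1280 mg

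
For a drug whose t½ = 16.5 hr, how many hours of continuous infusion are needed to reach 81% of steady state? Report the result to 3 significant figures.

k = ln 2 / 16.5 = 0.04201 hr⁻¹
f = 1 − e^(−kt)  ⇒  t = −ln(1 − f) / k
t = −ln(1 − 0.81) / 0.04201 = 1.661 / 0.04201 ≈ 39.5 hours

39.5 hours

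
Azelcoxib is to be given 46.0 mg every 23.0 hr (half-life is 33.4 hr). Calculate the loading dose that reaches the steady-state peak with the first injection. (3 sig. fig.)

121 mg

k = ln 2 / 33.4 = 0.02075 hr⁻¹
Accumulation ratio R = 1 / (1 − e^(−kτ)) = 1 / (1 − e^(−0.02075×23.0)) = 1 / (1 − 0.6204) = 2.635
Loading dose = maintenance dose × R = 46.0 × 2.635 ≈ 121 mg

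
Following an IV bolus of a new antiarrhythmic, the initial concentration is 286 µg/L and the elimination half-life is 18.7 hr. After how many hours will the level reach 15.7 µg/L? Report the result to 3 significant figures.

k = ln 2 / 18.7 = 0.03707 hr⁻¹
C(t) = C₀ e^(−kt)  ⇒  t = ln(C₀/C) / k
t = ln(286/15.7) / 0.03707 = 2.902 / 0.03707 ≈ 78.3 hours

78.3 hours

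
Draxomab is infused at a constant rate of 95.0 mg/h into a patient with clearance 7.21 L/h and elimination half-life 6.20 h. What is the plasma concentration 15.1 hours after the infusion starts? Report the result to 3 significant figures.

10.7 mg/L

Css = rate / CL = 95.0 / 7.21 = 13.18 mg/L
k = ln 2 / 6.20 = 0.1118 h⁻¹
C(t) = Css (1 − e^(−kt)) = 13.18 × (1 − e^(−1.688)) = 13.18 × 0.8151 ≈ 10.7 mg/L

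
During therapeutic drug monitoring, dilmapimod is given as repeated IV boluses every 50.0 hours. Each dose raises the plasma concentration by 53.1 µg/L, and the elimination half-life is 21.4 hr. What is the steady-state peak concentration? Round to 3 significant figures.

k = ln 2 / 21.4 = 0.03239 hr⁻¹
Fraction remaining after one interval: e^(−kτ) = e^(−0.03239 × 50.0) = 0.1980
R = 1 / (1 − 0.1980) = 1.247
Css,max = 53.1 × 1.247 ≈ 66.2 µg/L

66.2 µg/L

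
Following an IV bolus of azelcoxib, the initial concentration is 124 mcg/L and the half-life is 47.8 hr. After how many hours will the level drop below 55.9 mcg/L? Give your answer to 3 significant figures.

k = ln 2 / 47.8 = 0.01450 hr⁻¹
C(t) = C₀ e^(−kt)  ⇒  t = ln(C₀/C) / k
t = ln(124/55.9) / 0.01450 = 0.7967 / 0.01450 ≈ 54.9 hours

54.9 hours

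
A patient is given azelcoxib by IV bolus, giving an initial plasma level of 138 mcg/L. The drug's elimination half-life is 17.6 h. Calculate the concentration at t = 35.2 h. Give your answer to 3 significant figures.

k = ln 2 / 17.6 = 0.03938 h⁻¹
C(t) = C₀ e^(−kt) = 138 × e^(−0.03938 × 35.2) = 138 × e^(−1.386) = 138 × 0.2500 ≈ 34.5 mcg/L

34.5 mcg/L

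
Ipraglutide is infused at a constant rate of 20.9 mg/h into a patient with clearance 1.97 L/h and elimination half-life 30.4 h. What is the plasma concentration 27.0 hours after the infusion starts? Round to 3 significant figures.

Css = rate / CL = 20.9 / 1.97 = 10.61 mg/L
k = ln 2 / 30.4 = 0.02280 h⁻¹
C(t) = Css (1 − e^(−kt)) = 10.61 × (1 − e^(−0.6156)) = 10.61 × 0.4597 ≈ 4.88 mg/L

4.88 mg/L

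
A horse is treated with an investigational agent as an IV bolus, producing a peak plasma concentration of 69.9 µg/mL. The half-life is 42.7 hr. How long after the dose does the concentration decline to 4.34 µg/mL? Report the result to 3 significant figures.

k = ln 2 / 42.7 = 0.01623 hr⁻¹
C(t) = C₀ e^(−kt)  ⇒  t = ln(C₀/C) / k
t = ln(69.9/4.34) / 0.01623 = 2.779 / 0.01623 ≈ 171 hours

171 hours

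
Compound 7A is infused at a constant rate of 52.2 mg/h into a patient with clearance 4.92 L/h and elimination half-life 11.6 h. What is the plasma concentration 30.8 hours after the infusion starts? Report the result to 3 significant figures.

8.93 µg/mL

Css = rate / CL = 52.2 / 4.92 = 10.61 µg/mL
k = ln 2 / 11.6 = 0.05975 h⁻¹
C(t) = Css (1 − e^(−kt)) = 10.61 × (1 − e^(−1.840)) = 10.61 × 0.8413 ≈ 8.93 µg/mL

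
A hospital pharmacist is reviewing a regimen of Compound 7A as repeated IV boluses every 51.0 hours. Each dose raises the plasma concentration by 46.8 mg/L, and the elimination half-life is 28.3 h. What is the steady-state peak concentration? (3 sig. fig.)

k = ln 2 / 28.3 = 0.02449 h⁻¹
Fraction remaining after one interval: e^(−kτ) = e^(−0.02449 × 51.0) = 0.2868
R = 1 / (1 − 0.2868) = 1.402
Css,max = 46.8 × 1.402 ≈ 65.6 mg/L

65.6 mg/L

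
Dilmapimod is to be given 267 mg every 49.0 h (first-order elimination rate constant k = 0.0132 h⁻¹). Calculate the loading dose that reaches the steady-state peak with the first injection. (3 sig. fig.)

561 mg

Accumulation ratio R = 1 / (1 − e^(−kτ)) = 1 / (1 − e^(−0.01320×49.0)) = 1 / (1 − 0.5237) = 2.100
Loading dose = maintenance dose × R = 267 × 2.100 ≈ 561 mg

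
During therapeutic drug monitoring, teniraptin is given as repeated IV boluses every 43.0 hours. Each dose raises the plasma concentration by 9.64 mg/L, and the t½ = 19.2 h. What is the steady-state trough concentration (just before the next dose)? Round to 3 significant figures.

2.59 mg/L

k = ln 2 / 19.2 = 0.03610 h⁻¹
Fraction remaining after one interval: e^(−kτ) = e^(−0.03610 × 43.0) = 0.2117
R = 1 / (1 − 0.2117) = 1.269
Css,max = 9.64 × 1.269 = 12.23 mg/L
Css,min = Css,max × e^(−kτ) = 12.23 × 0.2117 ≈ 2.59 mg/L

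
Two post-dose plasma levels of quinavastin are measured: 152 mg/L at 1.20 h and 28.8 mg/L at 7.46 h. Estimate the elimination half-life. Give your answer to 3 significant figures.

k = ln(C₁/C₂) / (t₂ − t₁) = ln(152/28.8) / (7.46 − 1.20)
  = 1.664 / 6.260 = 0.2657 h⁻¹
t½ = ln 2 / k = ln 2 / 0.2657 ≈ 2.61 hours

2.61 hours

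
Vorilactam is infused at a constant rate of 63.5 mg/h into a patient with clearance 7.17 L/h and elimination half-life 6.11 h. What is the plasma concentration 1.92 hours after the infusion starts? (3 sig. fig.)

1.73 mg/L

Css = rate / CL = 63.5 / 7.17 = 8.856 mg/L
k = ln 2 / 6.11 = 0.1134 h⁻¹
C(t) = Css (1 − e^(−kt)) = 8.856 × (1 − e^(−0.2178)) = 8.856 × 0.1957 ≈ 1.73 mg/L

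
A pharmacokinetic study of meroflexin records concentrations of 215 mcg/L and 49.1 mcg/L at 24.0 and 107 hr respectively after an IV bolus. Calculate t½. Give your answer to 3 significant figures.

39.0 hours

k = ln(C₁/C₂) / (t₂ − t₁) = ln(215/49.1) / (107 − 24.0)
  = 1.477 / 83.00 = 0.01779 hr⁻¹
t½ = ln 2 / k = ln 2 / 0.01779 ≈ 39.0 hours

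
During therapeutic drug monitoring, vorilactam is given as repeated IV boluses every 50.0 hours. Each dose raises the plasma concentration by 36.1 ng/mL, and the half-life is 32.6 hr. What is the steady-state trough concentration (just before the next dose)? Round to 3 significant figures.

19.0 ng/mL

k = ln 2 / 32.6 = 0.02126 hr⁻¹
Fraction remaining after one interval: e^(−kτ) = e^(−0.02126 × 50.0) = 0.3454
R = 1 / (1 − 0.3454) = 1.528
Css,max = 36.1 × 1.528 = 55.15 ng/mL
Css,min = Css,max × e^(−kτ) = 55.15 × 0.3454 ≈ 19.0 ng/mL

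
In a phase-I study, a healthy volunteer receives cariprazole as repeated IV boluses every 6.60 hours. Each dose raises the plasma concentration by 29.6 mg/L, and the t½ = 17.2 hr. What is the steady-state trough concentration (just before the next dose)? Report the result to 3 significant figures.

k = ln 2 / 17.2 = 0.04030 hr⁻¹
Fraction remaining after one interval: e^(−kτ) = e^(−0.04030 × 6.60) = 0.7665
R = 1 / (1 − 0.7665) = 4.282
Css,max = 29.6 × 4.282 = 126.7 mg/L
Css,min = Css,max × e^(−kτ) = 126.7 × 0.7665 ≈ 97.1 mg/L

97.1 mg/L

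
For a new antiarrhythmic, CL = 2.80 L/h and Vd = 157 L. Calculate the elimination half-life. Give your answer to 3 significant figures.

k = CL / V = 2.80 / 157 = 0.01783 h⁻¹
t½ = ln 2 / k = ln 2 / 0.01783 ≈ 38.9 hours

38.9 hours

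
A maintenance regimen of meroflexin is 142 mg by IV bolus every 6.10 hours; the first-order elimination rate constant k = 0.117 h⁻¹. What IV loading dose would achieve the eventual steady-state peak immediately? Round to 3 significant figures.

Accumulation ratio R = 1 / (1 − e^(−kτ)) = 1 / (1 − e^(−0.1170×6.10)) = 1 / (1 − 0.4898) = 1.960
Loading dose = maintenance dose × R = 142 × 1.960 ≈ 278 mg

278 mg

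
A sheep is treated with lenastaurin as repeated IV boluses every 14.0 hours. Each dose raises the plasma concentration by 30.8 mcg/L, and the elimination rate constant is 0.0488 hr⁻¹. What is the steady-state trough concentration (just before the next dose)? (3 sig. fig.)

31.4 mcg/L

Fraction remaining after one interval: e^(−kτ) = e^(−0.04880 × 14.0) = 0.5050
R = 1 / (1 − 0.5050) = 2.020
Css,max = 30.8 × 2.020 = 62.22 mcg/L
Css,min = Css,max × e^(−kτ) = 62.22 × 0.5050 ≈ 31.4 mcg/L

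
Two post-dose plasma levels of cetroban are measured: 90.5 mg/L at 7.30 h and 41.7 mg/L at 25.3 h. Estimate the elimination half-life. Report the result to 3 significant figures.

16.1 hours

k = ln(C₁/C₂) / (t₂ − t₁) = ln(90.5/41.7) / (25.3 − 7.30)
  = 0.7748 / 18.00 = 0.04305 h⁻¹
t½ = ln 2 / k = ln 2 / 0.04305 ≈ 16.1 hours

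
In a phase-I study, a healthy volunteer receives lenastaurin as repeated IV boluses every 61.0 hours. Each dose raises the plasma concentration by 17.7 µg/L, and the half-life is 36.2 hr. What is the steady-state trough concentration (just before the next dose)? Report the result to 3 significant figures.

k = ln 2 / 36.2 = 0.01915 hr⁻¹
Fraction remaining after one interval: e^(−kτ) = e^(−0.01915 × 61.0) = 0.3110
R = 1 / (1 − 0.3110) = 1.451
Css,max = 17.7 × 1.451 = 25.69 µg/L
Css,min = Css,max × e^(−kτ) = 25.69 × 0.3110 ≈ 7.99 µg/L

7.99 µg/L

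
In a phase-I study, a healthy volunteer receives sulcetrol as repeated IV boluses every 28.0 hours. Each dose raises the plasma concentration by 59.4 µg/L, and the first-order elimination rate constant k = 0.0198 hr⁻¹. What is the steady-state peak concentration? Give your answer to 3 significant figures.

Fraction remaining after one interval: e^(−kτ) = e^(−0.01980 × 28.0) = 0.5744
R = 1 / (1 − 0.5744) = 2.350
Css,max = 59.4 × 2.350 ≈ 140 µg/L

140 µg/L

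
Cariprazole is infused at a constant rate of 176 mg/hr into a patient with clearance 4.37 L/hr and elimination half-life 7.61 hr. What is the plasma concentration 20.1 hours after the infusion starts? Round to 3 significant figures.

Css = rate / CL = 176 / 4.37 = 40.27 µg/mL
k = ln 2 / 7.61 = 0.09108 hr⁻¹
C(t) = Css (1 − e^(−kt)) = 40.27 × (1 − e^(−1.831)) = 40.27 × 0.8397 ≈ 33.8 µg/mL

33.8 µg/mL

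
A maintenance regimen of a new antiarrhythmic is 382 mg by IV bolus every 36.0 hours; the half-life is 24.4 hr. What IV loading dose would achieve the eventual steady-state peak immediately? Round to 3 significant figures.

597 mg

k = ln 2 / 24.4 = 0.02841 hr⁻¹
Accumulation ratio R = 1 / (1 − e^(−kτ)) = 1 / (1 − e^(−0.02841×36.0)) = 1 / (1 − 0.3596) = 1.562
Loading dose = maintenance dose × R = 382 × 1.562 ≈ 597 mg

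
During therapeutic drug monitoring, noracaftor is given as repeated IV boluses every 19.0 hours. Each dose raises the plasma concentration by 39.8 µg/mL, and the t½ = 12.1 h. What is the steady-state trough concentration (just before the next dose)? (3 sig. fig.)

20.2 µg/mL

k = ln 2 / 12.1 = 0.05728 h⁻¹
Fraction remaining after one interval: e^(−kτ) = e^(−0.05728 × 19.0) = 0.3368
R = 1 / (1 − 0.3368) = 1.508
Css,max = 39.8 × 1.508 = 60.01 µg/mL
Css,min = Css,max × e^(−kτ) = 60.01 × 0.3368 ≈ 20.2 µg/mL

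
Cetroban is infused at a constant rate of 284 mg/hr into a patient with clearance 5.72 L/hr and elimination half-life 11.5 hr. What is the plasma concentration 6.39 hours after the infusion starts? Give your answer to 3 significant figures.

15.9 µg/mL

Css = rate / CL = 284 / 5.72 = 49.65 µg/mL
k = ln 2 / 11.5 = 0.06027 hr⁻¹
C(t) = Css (1 − e^(−kt)) = 49.65 × (1 − e^(−0.3851)) = 49.65 × 0.3197 ≈ 15.9 µg/mL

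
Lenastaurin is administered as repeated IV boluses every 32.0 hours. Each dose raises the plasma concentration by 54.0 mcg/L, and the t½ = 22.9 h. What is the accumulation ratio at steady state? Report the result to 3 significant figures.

k = ln 2 / 22.9 = 0.03027 h⁻¹
Fraction remaining after one interval: e^(−kτ) = e^(−0.03027 × 32.0) = 0.3796
R = 1 / (1 − 0.3796) = 1 / 0.6204 ≈ 1.61

1.61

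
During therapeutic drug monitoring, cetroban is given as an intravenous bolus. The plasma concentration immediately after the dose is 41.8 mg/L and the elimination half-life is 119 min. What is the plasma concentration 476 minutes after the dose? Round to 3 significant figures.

k = ln 2 / 119 = 0.005825 min⁻¹
C(t) = C₀ e^(−kt) = 41.8 × e^(−0.005825 × 476) = 41.8 × e^(−2.773) = 41.8 × 0.06250 ≈ 2.61 mg/L

2.61 mg/L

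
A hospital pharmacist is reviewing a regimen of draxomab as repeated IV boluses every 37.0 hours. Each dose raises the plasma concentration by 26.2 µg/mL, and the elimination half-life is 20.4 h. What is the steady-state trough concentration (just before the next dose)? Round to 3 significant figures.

k = ln 2 / 20.4 = 0.03398 h⁻¹
Fraction remaining after one interval: e^(−kτ) = e^(−0.03398 × 37.0) = 0.2845
R = 1 / (1 − 0.2845) = 1.398
Css,max = 26.2 × 1.398 = 36.62 µg/mL
Css,min = Css,max × e^(−kτ) = 36.62 × 0.2845 ≈ 10.4 µg/mL

10.4 µg/mL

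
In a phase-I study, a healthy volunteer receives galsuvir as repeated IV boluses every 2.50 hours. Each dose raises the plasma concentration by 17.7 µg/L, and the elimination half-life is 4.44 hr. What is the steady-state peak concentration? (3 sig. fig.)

54.8 µg/L

k = ln 2 / 4.44 = 0.1561 hr⁻¹
Fraction remaining after one interval: e^(−kτ) = e^(−0.1561 × 2.50) = 0.6769
R = 1 / (1 − 0.6769) = 3.095
Css,max = 17.7 × 3.095 ≈ 54.8 µg/L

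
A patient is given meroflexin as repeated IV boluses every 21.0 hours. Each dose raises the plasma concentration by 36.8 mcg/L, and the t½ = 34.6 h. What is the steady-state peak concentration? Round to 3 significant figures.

107 mcg/L

k = ln 2 / 34.6 = 0.02003 h⁻¹
Fraction remaining after one interval: e^(−kτ) = e^(−0.02003 × 21.0) = 0.6566
R = 1 / (1 − 0.6566) = 2.912
Css,max = 36.8 × 2.912 ≈ 107 mcg/L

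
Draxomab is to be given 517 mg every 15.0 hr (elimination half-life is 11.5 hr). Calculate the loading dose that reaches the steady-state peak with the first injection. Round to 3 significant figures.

k = ln 2 / 11.5 = 0.06027 hr⁻¹
Accumulation ratio R = 1 / (1 − e^(−kτ)) = 1 / (1 − e^(−0.06027×15.0)) = 1 / (1 − 0.4049) = 1.680
Loading dose = maintenance dose × R = 517 × 1.680 ≈ 869 mg

869 mg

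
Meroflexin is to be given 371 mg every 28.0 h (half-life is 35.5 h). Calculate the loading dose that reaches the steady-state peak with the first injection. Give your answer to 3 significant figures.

881 mg

k = ln 2 / 35.5 = 0.01953 h⁻¹
Accumulation ratio R = 1 / (1 − e^(−kτ)) = 1 / (1 − e^(−0.01953×28.0)) = 1 / (1 − 0.5789) = 2.374
Loading dose = maintenance dose × R = 371 × 2.374 ≈ 881 mg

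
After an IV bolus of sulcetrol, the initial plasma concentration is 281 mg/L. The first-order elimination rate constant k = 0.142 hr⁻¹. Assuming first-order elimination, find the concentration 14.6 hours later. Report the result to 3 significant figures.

C(t) = C₀ e^(−kt) = 281 × e^(−0.1420 × 14.6) = 281 × e^(−2.073) = 281 × 0.1258 ≈ 35.3 mg/L

35.3 mg/L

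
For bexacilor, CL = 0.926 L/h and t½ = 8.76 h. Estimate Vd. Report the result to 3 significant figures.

11.7 L

k = ln 2 / t½ = ln 2 / 8.76 = 0.07913 h⁻¹
V = CL / k = 0.926 / 0.07913 ≈ 11.7 L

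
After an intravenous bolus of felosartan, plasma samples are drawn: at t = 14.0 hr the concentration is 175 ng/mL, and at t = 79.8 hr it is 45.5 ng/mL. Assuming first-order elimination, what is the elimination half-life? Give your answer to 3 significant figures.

k = ln(C₁/C₂) / (t₂ − t₁) = ln(175/45.5) / (79.8 − 14.0)
  = 1.347 / 65.80 = 0.02047 hr⁻¹
t½ = ln 2 / k = ln 2 / 0.02047 ≈ 33.9 hours

33.9 hours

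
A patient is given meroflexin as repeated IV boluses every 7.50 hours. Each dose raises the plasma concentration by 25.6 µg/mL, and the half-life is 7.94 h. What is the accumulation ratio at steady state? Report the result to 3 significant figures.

2.08

k = ln 2 / 7.94 = 0.08730 h⁻¹
Fraction remaining after one interval: e^(−kτ) = e^(−0.08730 × 7.50) = 0.5196
R = 1 / (1 − 0.5196) = 1 / 0.4804 ≈ 2.08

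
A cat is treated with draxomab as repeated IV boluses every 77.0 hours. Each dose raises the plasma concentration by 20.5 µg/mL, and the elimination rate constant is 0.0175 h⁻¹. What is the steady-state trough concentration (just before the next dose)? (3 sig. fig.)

7.20 µg/mL

Fraction remaining after one interval: e^(−kτ) = e^(−0.01750 × 77.0) = 0.2599
R = 1 / (1 − 0.2599) = 1.351
Css,max = 20.5 × 1.351 = 27.70 µg/mL
Css,min = Css,max × e^(−kτ) = 27.70 × 0.2599 ≈ 7.20 µg/mL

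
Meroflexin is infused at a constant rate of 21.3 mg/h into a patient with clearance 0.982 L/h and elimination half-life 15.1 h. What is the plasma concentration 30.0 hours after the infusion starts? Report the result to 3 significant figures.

Css = rate / CL = 21.3 / 0.982 = 21.69 µg/mL
k = ln 2 / 15.1 = 0.04590 h⁻¹
C(t) = Css (1 − e^(−kt)) = 21.69 × (1 − e^(−1.377)) = 21.69 × 0.7477 ≈ 16.2 µg/mL

16.2 µg/mL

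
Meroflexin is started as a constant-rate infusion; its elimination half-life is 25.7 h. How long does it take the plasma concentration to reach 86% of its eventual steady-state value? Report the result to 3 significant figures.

k = ln 2 / 25.7 = 0.02697 h⁻¹
f = 1 − e^(−kt)  ⇒  t = −ln(1 − f) / k
t = −ln(1 − 0.86) / 0.02697 = 1.966 / 0.02697 ≈ 72.9 hours

72.9 hours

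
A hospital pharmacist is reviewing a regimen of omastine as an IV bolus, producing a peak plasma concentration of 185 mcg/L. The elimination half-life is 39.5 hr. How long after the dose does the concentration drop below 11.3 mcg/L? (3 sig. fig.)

k = ln 2 / 39.5 = 0.01755 hr⁻¹
C(t) = C₀ e^(−kt)  ⇒  t = ln(C₀/C) / k
t = ln(185/11.3) / 0.01755 = 2.796 / 0.01755 ≈ 159 hours

159 hours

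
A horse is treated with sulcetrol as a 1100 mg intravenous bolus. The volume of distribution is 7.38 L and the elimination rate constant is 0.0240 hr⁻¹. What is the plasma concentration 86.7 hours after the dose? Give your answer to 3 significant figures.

C₀ = dose / V = 1100 / 7.38 = 149.1 mg/L
C(t) = C₀ e^(−kt) = 149.1 × e^(−0.02400 × 86.7) = 149.1 × e^(−2.081) = 149.1 × 0.1248 ≈ 18.6 mg/L

18.6 mg/L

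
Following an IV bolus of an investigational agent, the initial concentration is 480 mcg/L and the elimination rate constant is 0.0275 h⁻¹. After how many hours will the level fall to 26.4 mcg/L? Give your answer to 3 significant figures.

105 hours

C(t) = C₀ e^(−kt)  ⇒  t = ln(C₀/C) / k
t = ln(480/26.4) / 0.02750 = 2.900 / 0.02750 ≈ 105 hours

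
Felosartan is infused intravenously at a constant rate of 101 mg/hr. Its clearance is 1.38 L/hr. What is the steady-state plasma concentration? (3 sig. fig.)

73.2 µg/mL

Css = infusion rate / CL = 101 / 1.38 ≈ 73.2 µg/mL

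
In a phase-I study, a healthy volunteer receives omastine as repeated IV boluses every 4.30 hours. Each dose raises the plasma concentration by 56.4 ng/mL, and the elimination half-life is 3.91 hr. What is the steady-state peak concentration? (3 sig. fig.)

k = ln 2 / 3.91 = 0.1773 hr⁻¹
Fraction remaining after one interval: e^(−kτ) = e^(−0.1773 × 4.30) = 0.4666
R = 1 / (1 − 0.4666) = 1.875
Css,max = 56.4 × 1.875 ≈ 106 ng/mL

106 ng/mL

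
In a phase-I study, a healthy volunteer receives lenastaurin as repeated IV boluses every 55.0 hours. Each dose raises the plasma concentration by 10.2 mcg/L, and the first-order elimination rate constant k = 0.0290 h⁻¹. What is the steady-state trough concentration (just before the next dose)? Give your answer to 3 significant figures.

2.60 mcg/L

Fraction remaining after one interval: e^(−kτ) = e^(−0.02900 × 55.0) = 0.2029
R = 1 / (1 − 0.2029) = 1.255
Css,max = 10.2 × 1.255 = 12.80 mcg/L
Css,min = Css,max × e^(−kτ) = 12.80 × 0.2029 ≈ 2.60 mcg/L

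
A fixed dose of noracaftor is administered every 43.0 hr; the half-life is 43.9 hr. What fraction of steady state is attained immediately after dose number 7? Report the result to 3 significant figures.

k = ln 2 / 43.9 = 0.01579 hr⁻¹
f_n = 1 − e^(−nkτ) = 1 − e^(−7 × 0.01579 × 43.0) = 1 − e^(−4.753) = 1 − 0.008630 ≈ 0.991

0.991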